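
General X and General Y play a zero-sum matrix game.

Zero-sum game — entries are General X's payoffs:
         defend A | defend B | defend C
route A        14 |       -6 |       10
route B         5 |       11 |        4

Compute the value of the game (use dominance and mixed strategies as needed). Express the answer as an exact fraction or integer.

Column defend A is strictly dominated by defend C for General Y (it gives General X more in every row).
The remaining 2×2 game on (route A, route B) × (defend B, defend C) has no saddle point. Let General X play route A with probability p; indifference gives −6p + 11(1−p) = 10p + 4(1−p), so p = 7/23.
Similarly General Y's optimal q on defend B is 6/23, and the value is -6·(6/23) + (10)·(17/23) = 134/23.

134/23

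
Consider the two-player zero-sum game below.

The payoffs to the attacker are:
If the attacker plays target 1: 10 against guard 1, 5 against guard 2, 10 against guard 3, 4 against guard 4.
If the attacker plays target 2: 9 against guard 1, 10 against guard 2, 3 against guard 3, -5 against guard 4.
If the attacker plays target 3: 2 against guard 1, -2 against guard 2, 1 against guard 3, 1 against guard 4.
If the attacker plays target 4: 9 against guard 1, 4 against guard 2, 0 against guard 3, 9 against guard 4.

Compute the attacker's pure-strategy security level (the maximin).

4

The worst-case payoff for each row is target 1: 4, target 2: -5, target 3: -2, target 4: 0.
The best of these is 4.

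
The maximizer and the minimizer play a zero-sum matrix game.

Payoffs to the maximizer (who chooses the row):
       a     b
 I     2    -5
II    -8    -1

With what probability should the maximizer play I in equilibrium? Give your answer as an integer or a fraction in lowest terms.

Row minima are -5 and -8, so the maximizer's maximin is -5; column maxima are 2 and -1, so the minimizer's minimax is -1. These differ, so the equilibrium is in mixed strategies.
Let the maximizer play I with probability p. The minimizer is indifferent when 2p − 8(1−p) = −5p − (1−p), giving p = 1/2.

1/2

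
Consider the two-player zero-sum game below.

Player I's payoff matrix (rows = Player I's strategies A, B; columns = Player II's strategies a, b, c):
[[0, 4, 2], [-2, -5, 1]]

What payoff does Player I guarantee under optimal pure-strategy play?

Row minima: 0, -5 → Player I's maximin is 0.
Column maxima: 0, 4, 2 → Player II's minimax is 0.
They coincide at (A, a), so the value is 0.

0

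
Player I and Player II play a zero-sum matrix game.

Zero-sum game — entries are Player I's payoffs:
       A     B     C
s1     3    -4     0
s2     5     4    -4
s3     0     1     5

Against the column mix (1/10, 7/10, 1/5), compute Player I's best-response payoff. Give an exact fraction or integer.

5/2

s1: (3)·(1/10) + (-4)·(7/10) + (0)·(1/5) = -5/2.
s2: (5)·(1/10) + (4)·(7/10) + (-4)·(1/5) = 5/2.
s3: (0)·(1/10) + (1)·(7/10) + (5)·(1/5) = 17/10.
The best pure response is s2 with expected payoff 5/2.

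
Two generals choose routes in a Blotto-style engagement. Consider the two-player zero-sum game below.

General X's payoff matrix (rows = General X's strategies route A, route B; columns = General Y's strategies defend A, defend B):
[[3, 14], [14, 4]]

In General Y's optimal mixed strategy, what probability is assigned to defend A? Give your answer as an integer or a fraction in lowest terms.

Row minima are 3 and 4, so General X's maximin is 4; column maxima are 14 and 14, so General Y's minimax is 14. These differ, so the equilibrium is in mixed strategies.
Let General Y play defend A with probability q. General X is indifferent when 3q + 14(1−q) = 14q + 4(1−q), giving q = 10/21.

10/21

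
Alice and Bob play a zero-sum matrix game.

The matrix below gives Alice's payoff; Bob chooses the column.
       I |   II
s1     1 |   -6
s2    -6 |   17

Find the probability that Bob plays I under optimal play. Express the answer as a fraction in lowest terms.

Row minima are -6 and -6, so Alice's maximin is -6; column maxima are 1 and 17, so Bob's minimax is 1. These differ, so the equilibrium is in mixed strategies.
Let Bob play I with probability q. Alice is indifferent when q − 6(1−q) = −6q + 17(1−q), giving q = 23/30.

23/30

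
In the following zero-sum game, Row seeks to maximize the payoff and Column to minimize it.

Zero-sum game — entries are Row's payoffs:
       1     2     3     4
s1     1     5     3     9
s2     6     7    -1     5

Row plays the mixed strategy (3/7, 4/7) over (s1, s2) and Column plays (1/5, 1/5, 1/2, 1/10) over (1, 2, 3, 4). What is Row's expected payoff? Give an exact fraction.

106/35

Against (1/5, 1/5, 1/2, 1/10), each row's expected payoff is s1: 18/5; s2: 13/5.
Taking the (3/7, 4/7)-weighted average: (3/7)·(18/5) + (4/7)·(13/5) = 106/35.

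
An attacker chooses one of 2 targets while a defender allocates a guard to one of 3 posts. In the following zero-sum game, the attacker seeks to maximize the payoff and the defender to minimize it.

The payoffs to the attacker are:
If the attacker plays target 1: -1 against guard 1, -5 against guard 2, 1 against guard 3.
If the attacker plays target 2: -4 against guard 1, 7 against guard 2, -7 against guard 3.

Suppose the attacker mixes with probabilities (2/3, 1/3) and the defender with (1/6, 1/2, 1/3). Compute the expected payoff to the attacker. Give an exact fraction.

-25/18

Against (1/6, 1/2, 1/3), each row's expected payoff is target 1: -7/3; target 2: 1/2.
Taking the (2/3, 1/3)-weighted average: (2/3)·(-7/3) + (1/3)·(1/2) = -25/18.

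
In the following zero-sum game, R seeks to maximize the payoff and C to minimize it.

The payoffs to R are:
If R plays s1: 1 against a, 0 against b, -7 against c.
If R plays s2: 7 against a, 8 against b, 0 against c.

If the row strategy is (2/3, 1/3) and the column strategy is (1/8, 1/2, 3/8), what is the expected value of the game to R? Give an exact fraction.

-1/24

Against (1/8, 1/2, 3/8), each row's expected payoff is s1: -5/2; s2: 39/8.
Taking the (2/3, 1/3)-weighted average: (2/3)·(-5/2) + (1/3)·(39/8) = -1/24.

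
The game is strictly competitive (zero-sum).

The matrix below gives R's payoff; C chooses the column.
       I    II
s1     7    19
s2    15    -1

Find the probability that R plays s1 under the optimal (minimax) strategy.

4/7

Row minima are 7 and -1, so R's maximin is 7; column maxima are 15 and 19, so C's minimax is 15. These differ, so the equilibrium is in mixed strategies.
Let R play s1 with probability p. C is indifferent when 7p + 15(1−p) = 19p − (1−p), giving p = 4/7.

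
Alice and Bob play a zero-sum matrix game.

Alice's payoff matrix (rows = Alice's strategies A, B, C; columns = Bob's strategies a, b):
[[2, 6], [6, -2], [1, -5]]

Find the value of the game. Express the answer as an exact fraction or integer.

Row C is strictly dominated by row B, so Alice never plays it.
The remaining 2×2 game on (A, B) × (a, b) has no saddle point. Let Alice play A with probability p; indifference gives 2p + 6(1−p) = 6p − 2(1−p), so p = 2/3.
Similarly Bob's optimal q on a is 2/3, and the value is 2·(2/3) + (6)·(1/3) = 10/3.

10/3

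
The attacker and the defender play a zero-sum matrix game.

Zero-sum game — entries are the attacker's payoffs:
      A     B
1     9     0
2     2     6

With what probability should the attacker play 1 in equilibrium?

Row minima are 0 and 2, so the attacker's maximin is 2; column maxima are 9 and 6, so the defender's minimax is 6. These differ, so the equilibrium is in mixed strategies.
Let the attacker play 1 with probability p. The defender is indifferent when 9p + 2(1−p) = 6(1−p), giving p = 4/13.

4/13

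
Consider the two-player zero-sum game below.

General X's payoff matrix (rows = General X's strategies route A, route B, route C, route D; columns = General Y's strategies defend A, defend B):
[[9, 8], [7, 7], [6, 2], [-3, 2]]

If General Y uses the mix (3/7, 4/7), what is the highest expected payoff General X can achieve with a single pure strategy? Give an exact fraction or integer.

59/7

route A: (9)·(3/7) + (8)·(4/7) = 59/7.
route B: (7)·(3/7) + (7)·(4/7) = 7.
route C: (6)·(3/7) + (2)·(4/7) = 26/7.
route D: (-3)·(3/7) + (2)·(4/7) = -1/7.
The best pure response is route A with expected payoff 59/7.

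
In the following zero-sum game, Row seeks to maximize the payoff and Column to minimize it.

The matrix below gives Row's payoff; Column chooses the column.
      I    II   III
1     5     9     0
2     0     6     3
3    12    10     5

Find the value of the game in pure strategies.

5

Row minima: 0, 0, 5 → Row's maximin is 5.
Column maxima: 12, 10, 5 → Column's minimax is 5.
They coincide at (3, III), so the value is 5.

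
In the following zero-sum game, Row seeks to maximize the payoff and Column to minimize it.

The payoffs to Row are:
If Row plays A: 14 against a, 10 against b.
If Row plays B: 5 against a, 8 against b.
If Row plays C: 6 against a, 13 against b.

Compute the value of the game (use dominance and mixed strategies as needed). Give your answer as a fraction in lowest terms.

122/11

Row B is strictly dominated by row C, so Row never plays it.
The remaining 2×2 game on (A, C) × (a, b) has no saddle point. Let Row play A with probability p; indifference gives 14p + 6(1−p) = 10p + 13(1−p), so p = 7/11.
Similarly Column's optimal q on a is 3/11, and the value is 14·(3/11) + (10)·(8/11) = 122/11.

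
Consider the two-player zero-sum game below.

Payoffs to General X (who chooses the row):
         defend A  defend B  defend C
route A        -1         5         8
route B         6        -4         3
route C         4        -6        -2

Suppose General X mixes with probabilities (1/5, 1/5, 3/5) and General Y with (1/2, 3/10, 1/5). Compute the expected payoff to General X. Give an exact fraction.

Against (1/2, 3/10, 1/5), each row's expected payoff is route A: 13/5; route B: 12/5; route C: -1/5.
Taking the (1/5, 1/5, 3/5)-weighted average: (1/5)·(13/5) + (1/5)·(12/5) + (3/5)·(-1/5) = 22/25.

22/25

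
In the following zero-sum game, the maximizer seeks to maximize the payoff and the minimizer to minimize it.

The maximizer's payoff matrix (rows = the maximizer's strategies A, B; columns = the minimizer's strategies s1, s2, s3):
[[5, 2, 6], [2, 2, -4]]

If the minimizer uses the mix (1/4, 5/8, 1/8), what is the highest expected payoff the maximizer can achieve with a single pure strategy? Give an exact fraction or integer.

A: (5)·(1/4) + (2)·(5/8) + (6)·(1/8) = 13/4.
B: (2)·(1/4) + (2)·(5/8) + (-4)·(1/8) = 5/4.
The best pure response is A with expected payoff 13/4.

13/4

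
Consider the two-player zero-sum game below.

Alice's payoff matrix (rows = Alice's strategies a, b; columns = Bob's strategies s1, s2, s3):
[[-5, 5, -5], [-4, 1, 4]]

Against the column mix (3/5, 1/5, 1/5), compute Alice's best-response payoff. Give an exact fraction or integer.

a: (-5)·(3/5) + (5)·(1/5) + (-5)·(1/5) = -3.
b: (-4)·(3/5) + (1)·(1/5) + (4)·(1/5) = -7/5.
The best pure response is b with expected payoff -7/5.

-7/5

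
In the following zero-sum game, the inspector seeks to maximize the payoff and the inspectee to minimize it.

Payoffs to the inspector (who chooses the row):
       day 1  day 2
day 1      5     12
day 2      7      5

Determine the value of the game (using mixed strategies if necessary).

59/9

Row minima are 5 and 5, so the inspector's maximin is 5; column maxima are 7 and 12, so the inspectee's minimax is 7. These differ, so the equilibrium is in mixed strategies.
Let the inspector play day 1 with probability p. The inspectee is indifferent when 5p + 7(1−p) = 12p + 5(1−p), giving p = 2/9.
Let the inspectee play day 1 with probability q. The inspector is indifferent when 5q + 12(1−q) = 7q + 5(1−q), giving q = 7/9.
The value is 5·(7/9) + (12)·(2/9) = 59/9.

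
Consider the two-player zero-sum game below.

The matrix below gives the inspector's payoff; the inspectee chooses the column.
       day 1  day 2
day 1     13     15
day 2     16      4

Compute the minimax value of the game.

Row minima are 13 and 4, so the inspector's maximin is 13; column maxima are 16 and 15, so the inspectee's minimax is 15. These differ, so the equilibrium is in mixed strategies.
Let the inspector play day 1 with probability p. The inspectee is indifferent when 13p + 16(1−p) = 15p + 4(1−p), giving p = 6/7.
Let the inspectee play day 1 with probability q. The inspector is indifferent when 13q + 15(1−q) = 16q + 4(1−q), giving q = 11/14.
The value is 13·(11/14) + (15)·(3/14) = 94/7.

94/7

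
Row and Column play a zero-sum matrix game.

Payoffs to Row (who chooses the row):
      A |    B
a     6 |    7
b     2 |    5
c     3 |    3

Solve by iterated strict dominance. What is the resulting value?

Row c is strictly dominated by row a (6>3, 7>3); eliminate c.
Row b is strictly dominated by row a (6>2, 7>5); eliminate b.
Column B is strictly dominated by A for Column (6<7); eliminate B.
Only (a, A) remains, with payoff 6.

6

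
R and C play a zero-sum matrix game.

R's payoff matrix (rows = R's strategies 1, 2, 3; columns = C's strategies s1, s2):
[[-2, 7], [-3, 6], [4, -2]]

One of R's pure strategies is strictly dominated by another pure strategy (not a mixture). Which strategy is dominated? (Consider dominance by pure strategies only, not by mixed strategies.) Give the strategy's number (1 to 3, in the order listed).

Compare 2 with 1: -2 > -3, 7 > 6.
So 1 strictly dominates 2 for R; 2 is strictly dominated.

2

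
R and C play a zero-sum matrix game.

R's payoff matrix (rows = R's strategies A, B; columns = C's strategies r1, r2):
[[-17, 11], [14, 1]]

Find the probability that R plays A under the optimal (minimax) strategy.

13/41

Row minima are -17 and 1, so R's maximin is 1; column maxima are 14 and 11, so C's minimax is 11. These differ, so the equilibrium is in mixed strategies.
Let R play A with probability p. C is indifferent when −17p + 14(1−p) = 11p + (1−p), giving p = 13/41.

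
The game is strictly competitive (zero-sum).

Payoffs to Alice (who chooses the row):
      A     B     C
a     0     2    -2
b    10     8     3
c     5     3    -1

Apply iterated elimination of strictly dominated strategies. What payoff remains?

Column A is strictly dominated by C for Bob (-2<0, 3<10, -1<5); eliminate A.
Column B is strictly dominated by C for Bob (-2<2, 3<8, -1<3); eliminate B.
Row c is strictly dominated by row b (3>-1); eliminate c.
Row a is strictly dominated by row b (3>-2); eliminate a.
Only (b, C) remains, with payoff 3.

3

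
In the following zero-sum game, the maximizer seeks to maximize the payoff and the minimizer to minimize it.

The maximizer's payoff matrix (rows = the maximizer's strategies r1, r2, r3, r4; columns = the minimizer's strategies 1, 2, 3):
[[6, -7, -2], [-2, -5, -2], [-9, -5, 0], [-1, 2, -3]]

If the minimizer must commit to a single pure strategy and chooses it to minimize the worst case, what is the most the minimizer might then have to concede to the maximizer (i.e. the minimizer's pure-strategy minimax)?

0

The worst case (largest entry) in each column is 1: 6, 2: 2, 3: 0.
The best (smallest) of these is 0.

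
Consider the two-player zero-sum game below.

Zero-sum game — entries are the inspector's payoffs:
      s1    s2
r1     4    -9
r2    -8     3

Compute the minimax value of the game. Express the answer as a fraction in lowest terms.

-5/2

Row minima are -9 and -8, so the inspector's maximin is -8; column maxima are 4 and 3, so the inspectee's minimax is 3. These differ, so the equilibrium is in mixed strategies.
Let the inspector play r1 with probability p. The inspectee is indifferent when 4p − 8(1−p) = −9p + 3(1−p), giving p = 11/24.
Let the inspectee play s1 with probability q. The inspector is indifferent when 4q − 9(1−q) = −8q + 3(1−q), giving q = 1/2.
The value is 4·(1/2) + (-9)·(1/2) = -5/2.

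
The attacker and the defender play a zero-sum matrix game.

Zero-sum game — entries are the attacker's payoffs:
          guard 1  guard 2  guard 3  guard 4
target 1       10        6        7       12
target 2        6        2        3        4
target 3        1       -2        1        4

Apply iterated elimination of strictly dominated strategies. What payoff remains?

Column guard 4 is strictly dominated by guard 2 for the defender (6<12, 2<4, -2<4); eliminate guard 4.
Column guard 3 is strictly dominated by guard 2 for the defender (6<7, 2<3, -2<1); eliminate guard 3.
Column guard 1 is strictly dominated by guard 2 for the defender (6<10, 2<6, -2<1); eliminate guard 1.
Row target 2 is strictly dominated by row target 1 (6>2); eliminate target 2.
Row target 3 is strictly dominated by row target 1 (6>-2); eliminate target 3.
Only (target 1, guard 2) remains, with payoff 6.

6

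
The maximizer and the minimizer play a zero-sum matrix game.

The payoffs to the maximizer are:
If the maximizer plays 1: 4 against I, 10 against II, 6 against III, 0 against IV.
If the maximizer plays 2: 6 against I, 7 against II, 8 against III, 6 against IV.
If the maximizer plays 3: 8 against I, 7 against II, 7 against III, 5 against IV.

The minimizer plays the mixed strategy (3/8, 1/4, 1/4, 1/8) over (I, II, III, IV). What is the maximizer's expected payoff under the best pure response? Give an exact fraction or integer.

1: (4)·(3/8) + (10)·(1/4) + (6)·(1/4) + (0)·(1/8) = 11/2.
2: (6)·(3/8) + (7)·(1/4) + (8)·(1/4) + (6)·(1/8) = 27/4.
3: (8)·(3/8) + (7)·(1/4) + (7)·(1/4) + (5)·(1/8) = 57/8.
The best pure response is 3 with expected payoff 57/8.

57/8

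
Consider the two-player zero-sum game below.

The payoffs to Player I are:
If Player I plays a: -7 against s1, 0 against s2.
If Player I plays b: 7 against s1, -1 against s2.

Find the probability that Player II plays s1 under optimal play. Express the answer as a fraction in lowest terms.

1/15

Row minima are -7 and -1, so Player I's maximin is -1; column maxima are 7 and 0, so Player II's minimax is 0. These differ, so the equilibrium is in mixed strategies.
Let Player II play s1 with probability q. Player I is indifferent when −7q = 7q − (1−q), giving q = 1/15.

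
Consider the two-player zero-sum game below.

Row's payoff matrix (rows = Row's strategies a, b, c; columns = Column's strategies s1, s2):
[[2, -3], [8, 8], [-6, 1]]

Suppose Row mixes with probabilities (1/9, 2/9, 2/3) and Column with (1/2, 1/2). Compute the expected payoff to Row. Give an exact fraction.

Against (1/2, 1/2), each row's expected payoff is a: -1/2; b: 8; c: -5/2.
Taking the (1/9, 2/9, 2/3)-weighted average: (1/9)·(-1/2) + (2/9)·(8) + (2/3)·(-5/2) = 1/18.

1/18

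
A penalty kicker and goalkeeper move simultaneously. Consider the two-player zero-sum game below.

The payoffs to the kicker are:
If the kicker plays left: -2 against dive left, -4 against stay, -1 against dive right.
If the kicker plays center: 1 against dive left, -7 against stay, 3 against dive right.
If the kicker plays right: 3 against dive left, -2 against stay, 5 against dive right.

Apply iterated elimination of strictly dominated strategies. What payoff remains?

-2

Column dive left is strictly dominated by stay for the goalkeeper (-4<-2, -7<1, -2<3); eliminate dive left.
Column dive right is strictly dominated by stay for the goalkeeper (-4<-1, -7<3, -2<5); eliminate dive right.
Row left is strictly dominated by row right (-2>-4); eliminate left.
Row center is strictly dominated by row right (-2>-7); eliminate center.
Only (right, stay) remains, with payoff -2.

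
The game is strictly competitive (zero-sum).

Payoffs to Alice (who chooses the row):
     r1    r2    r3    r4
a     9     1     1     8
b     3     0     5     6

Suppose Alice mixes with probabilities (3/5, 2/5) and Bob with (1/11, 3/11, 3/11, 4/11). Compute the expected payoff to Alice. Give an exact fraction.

45/11

Against (1/11, 3/11, 3/11, 4/11), each row's expected payoff is a: 47/11; b: 42/11.
Taking the (3/5, 2/5)-weighted average: (3/5)·(47/11) + (2/5)·(42/11) = 45/11.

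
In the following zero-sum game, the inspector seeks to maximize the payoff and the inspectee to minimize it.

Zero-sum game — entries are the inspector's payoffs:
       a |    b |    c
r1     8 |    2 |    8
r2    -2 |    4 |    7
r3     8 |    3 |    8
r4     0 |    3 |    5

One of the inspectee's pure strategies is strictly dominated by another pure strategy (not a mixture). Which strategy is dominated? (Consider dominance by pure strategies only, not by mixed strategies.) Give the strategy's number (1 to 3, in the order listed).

3

The inspectee prefers columns that give the inspector less. Compare c with b: 2 < 8, 4 < 7, 3 < 8, 3 < 5.
So b strictly dominates c for the inspectee; c is strictly dominated.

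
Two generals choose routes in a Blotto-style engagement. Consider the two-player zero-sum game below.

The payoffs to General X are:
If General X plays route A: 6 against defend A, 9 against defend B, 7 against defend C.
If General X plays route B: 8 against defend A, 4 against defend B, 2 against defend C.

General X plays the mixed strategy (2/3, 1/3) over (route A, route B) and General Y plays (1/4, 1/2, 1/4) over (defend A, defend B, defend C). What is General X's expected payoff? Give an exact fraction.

Against (1/4, 1/2, 1/4), each row's expected payoff is route A: 31/4; route B: 9/2.
Taking the (2/3, 1/3)-weighted average: (2/3)·(31/4) + (1/3)·(9/2) = 20/3.

20/3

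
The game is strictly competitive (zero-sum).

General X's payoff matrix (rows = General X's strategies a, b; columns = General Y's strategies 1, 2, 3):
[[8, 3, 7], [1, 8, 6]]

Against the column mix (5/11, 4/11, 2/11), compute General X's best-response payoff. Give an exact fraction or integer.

a: (8)·(5/11) + (3)·(4/11) + (7)·(2/11) = 6.
b: (1)·(5/11) + (8)·(4/11) + (6)·(2/11) = 49/11.
The best pure response is a with expected payoff 6.

6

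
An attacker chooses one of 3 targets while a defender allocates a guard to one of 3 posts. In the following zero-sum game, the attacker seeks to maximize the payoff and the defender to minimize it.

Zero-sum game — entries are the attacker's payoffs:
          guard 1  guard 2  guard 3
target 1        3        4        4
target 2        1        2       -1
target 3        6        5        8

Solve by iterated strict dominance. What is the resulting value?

5

Row target 2 is strictly dominated by row target 1 (3>1, 4>2, 4>-1); eliminate target 2.
Column guard 3 is strictly dominated by guard 1 for the defender (3<4, 6<8); eliminate guard 3.
Row target 1 is strictly dominated by row target 3 (6>3, 5>4); eliminate target 1.
Column guard 1 is strictly dominated by guard 2 for the defender (5<6); eliminate guard 1.
Only (target 3, guard 2) remains, with payoff 5.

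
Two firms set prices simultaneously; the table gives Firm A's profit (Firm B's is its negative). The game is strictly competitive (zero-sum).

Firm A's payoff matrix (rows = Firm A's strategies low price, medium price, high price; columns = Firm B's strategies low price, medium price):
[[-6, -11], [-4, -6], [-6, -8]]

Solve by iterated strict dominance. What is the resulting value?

Row high price is strictly dominated by row medium price (-4>-6, -6>-8); eliminate high price.
Row low price is strictly dominated by row medium price (-4>-6, -6>-11); eliminate low price.
Column low price is strictly dominated by medium price for Firm B (-6<-4); eliminate low price.
Only (medium price, medium price) remains, with payoff -6.

-6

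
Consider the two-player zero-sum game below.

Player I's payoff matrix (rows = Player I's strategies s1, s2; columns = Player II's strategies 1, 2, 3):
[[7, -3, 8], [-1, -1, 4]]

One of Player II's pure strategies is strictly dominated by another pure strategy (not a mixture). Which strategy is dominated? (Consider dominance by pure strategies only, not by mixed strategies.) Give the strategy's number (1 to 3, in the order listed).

Player II prefers columns that give Player I less. Compare 3 with 1: 7 < 8, -1 < 4.
So 1 strictly dominates 3 for Player II; 3 is strictly dominated.

3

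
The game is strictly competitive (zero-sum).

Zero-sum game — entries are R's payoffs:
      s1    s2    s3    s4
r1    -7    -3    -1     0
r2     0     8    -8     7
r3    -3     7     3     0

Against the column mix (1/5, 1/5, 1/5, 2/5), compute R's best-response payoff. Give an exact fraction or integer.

14/5

r1: (-7)·(1/5) + (-3)·(1/5) + (-1)·(1/5) + (0)·(2/5) = -11/5.
r2: (0)·(1/5) + (8)·(1/5) + (-8)·(1/5) + (7)·(2/5) = 14/5.
r3: (-3)·(1/5) + (7)·(1/5) + (3)·(1/5) + (0)·(2/5) = 7/5.
The best pure response is r2 with expected payoff 14/5.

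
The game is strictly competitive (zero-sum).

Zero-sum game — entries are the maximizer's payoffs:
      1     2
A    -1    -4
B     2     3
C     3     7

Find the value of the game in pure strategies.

Row minima: -4, 2, 3 → the maximizer's maximin is 3.
Column maxima: 3, 7 → the minimizer's minimax is 3.
They coincide at (C, 1), so the value is 3.

3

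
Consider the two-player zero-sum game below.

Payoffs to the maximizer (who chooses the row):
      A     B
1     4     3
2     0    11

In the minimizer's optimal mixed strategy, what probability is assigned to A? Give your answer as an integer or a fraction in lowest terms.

2/3

Row minima are 3 and 0, so the maximizer's maximin is 3; column maxima are 4 and 11, so the minimizer's minimax is 4. These differ, so the equilibrium is in mixed strategies.
Let the minimizer play A with probability q. The maximizer is indifferent when 4q + 3(1−q) = 11(1−q), giving q = 2/3.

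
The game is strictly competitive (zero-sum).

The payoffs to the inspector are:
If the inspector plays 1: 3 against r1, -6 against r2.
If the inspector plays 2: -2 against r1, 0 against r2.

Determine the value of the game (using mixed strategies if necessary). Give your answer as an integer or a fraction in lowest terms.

Row minima are -6 and -2, so the inspector's maximin is -2; column maxima are 3 and 0, so the inspectee's minimax is 0. These differ, so the equilibrium is in mixed strategies.
Let the inspector play 1 with probability p. The inspectee is indifferent when 3p − 2(1−p) = −6p, giving p = 2/11.
Let the inspectee play r1 with probability q. The inspector is indifferent when 3q − 6(1−q) = −2q, giving q = 6/11.
The value is 3·(6/11) + (-6)·(5/11) = -12/11.

-12/11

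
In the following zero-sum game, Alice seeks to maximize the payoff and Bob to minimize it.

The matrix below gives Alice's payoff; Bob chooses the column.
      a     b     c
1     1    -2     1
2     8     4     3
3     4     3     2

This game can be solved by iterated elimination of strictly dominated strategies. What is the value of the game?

Row 3 is strictly dominated by row 2 (8>4, 4>3, 3>2); eliminate 3.
Row 1 is strictly dominated by row 2 (8>1, 4>-2, 3>1); eliminate 1.
Column b is strictly dominated by c for Bob (3<4); eliminate b.
Column a is strictly dominated by c for Bob (3<8); eliminate a.
Only (2, c) remains, with payoff 3.

3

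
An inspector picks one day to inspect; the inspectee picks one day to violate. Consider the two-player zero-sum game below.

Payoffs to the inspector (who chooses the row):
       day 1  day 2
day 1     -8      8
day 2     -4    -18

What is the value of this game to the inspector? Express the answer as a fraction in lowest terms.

-88/15

Row minima are -8 and -18, so the inspector's maximin is -8; column maxima are -4 and 8, so the inspectee's minimax is -4. These differ, so the equilibrium is in mixed strategies.
Let the inspector play day 1 with probability p. The inspectee is indifferent when −8p − 4(1−p) = 8p − 18(1−p), giving p = 7/15.
Let the inspectee play day 1 with probability q. The inspector is indifferent when −8q + 8(1−q) = −4q − 18(1−q), giving q = 13/15.
The value is -8·(13/15) + (8)·(2/15) = -88/15.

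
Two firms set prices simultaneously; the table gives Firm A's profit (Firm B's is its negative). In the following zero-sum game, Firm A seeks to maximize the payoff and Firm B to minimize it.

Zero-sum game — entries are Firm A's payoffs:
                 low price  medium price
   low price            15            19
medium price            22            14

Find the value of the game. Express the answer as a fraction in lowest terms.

52/3

Row minima are 15 and 14, so Firm A's maximin is 15; column maxima are 22 and 19, so Firm B's minimax is 19. These differ, so the equilibrium is in mixed strategies.
Let Firm A play low price with probability p. Firm B is indifferent when 15p + 22(1−p) = 19p + 14(1−p), giving p = 2/3.
Let Firm B play low price with probability q. Firm A is indifferent when 15q + 19(1−q) = 22q + 14(1−q), giving q = 5/12.
The value is 15·(5/12) + (19)·(7/12) = 52/3.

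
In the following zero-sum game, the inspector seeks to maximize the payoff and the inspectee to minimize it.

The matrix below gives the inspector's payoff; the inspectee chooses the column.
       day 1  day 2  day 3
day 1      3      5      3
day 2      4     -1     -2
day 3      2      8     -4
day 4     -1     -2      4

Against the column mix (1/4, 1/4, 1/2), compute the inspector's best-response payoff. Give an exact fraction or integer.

day 1: (3)·(1/4) + (5)·(1/4) + (3)·(1/2) = 7/2.
day 2: (4)·(1/4) + (-1)·(1/4) + (-2)·(1/2) = -1/4.
day 3: (2)·(1/4) + (8)·(1/4) + (-4)·(1/2) = 1/2.
day 4: (-1)·(1/4) + (-2)·(1/4) + (4)·(1/2) = 5/4.
The best pure response is day 1 with expected payoff 7/2.

7/2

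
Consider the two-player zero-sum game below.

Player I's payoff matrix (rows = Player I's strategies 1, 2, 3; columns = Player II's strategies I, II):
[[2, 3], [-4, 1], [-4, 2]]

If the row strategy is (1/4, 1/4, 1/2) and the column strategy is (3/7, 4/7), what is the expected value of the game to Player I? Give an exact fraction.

1/14

Against (3/7, 4/7), each row's expected payoff is 1: 18/7; 2: -8/7; 3: -4/7.
Taking the (1/4, 1/4, 1/2)-weighted average: (1/4)·(18/7) + (1/4)·(-8/7) + (1/2)·(-4/7) = 1/14.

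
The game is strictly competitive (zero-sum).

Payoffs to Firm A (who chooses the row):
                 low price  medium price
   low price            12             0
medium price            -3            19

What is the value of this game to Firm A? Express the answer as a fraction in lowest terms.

114/17

Row minima are 0 and -3, so Firm A's maximin is 0; column maxima are 12 and 19, so Firm B's minimax is 12. These differ, so the equilibrium is in mixed strategies.
Let Firm A play low price with probability p. Firm B is indifferent when 12p − 3(1−p) = 19(1−p), giving p = 11/17.
Let Firm B play low price with probability q. Firm A is indifferent when 12q = −3q + 19(1−q), giving q = 19/34.
The value is 12·(19/34) + (0)·(15/34) = 114/17.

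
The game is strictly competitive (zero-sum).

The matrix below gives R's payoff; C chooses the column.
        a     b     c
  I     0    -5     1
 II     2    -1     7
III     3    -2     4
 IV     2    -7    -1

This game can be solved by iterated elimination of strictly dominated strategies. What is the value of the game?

-1

Column c is strictly dominated by b for C (-5<1, -1<7, -2<4, -7<-1); eliminate c.
Row IV is strictly dominated by row III (3>2, -2>-7); eliminate IV.
Column a is strictly dominated by b for C (-5<0, -1<2, -2<3); eliminate a.
Row III is strictly dominated by row II (-1>-2); eliminate III.
Row I is strictly dominated by row II (-1>-5); eliminate I.
Only (II, b) remains, with payoff -1.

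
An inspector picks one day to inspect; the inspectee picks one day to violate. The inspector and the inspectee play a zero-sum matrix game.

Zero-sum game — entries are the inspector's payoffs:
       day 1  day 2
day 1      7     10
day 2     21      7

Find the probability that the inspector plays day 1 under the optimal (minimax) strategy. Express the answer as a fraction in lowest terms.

14/17

Row minima are 7 and 7, so the inspector's maximin is 7; column maxima are 21 and 10, so the inspectee's minimax is 10. These differ, so the equilibrium is in mixed strategies.
Let the inspector play day 1 with probability p. The inspectee is indifferent when 7p + 21(1−p) = 10p + 7(1−p), giving p = 14/17.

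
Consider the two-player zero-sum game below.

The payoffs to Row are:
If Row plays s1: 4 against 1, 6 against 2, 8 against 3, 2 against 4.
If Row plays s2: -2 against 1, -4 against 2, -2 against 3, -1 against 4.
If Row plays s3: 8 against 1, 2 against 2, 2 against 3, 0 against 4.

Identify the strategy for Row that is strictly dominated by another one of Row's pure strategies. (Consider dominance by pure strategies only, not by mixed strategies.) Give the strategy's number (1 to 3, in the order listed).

Compare s2 with s1: 4 > -2, 6 > -4, 8 > -2, 2 > -1.
So s1 strictly dominates s2 for Row; s2 is strictly dominated.

2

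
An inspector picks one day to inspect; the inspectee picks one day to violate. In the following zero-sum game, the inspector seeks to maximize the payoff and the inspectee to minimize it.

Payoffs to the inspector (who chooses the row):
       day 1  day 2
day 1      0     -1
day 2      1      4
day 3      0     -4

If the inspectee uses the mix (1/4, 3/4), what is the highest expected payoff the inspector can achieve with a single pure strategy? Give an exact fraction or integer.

day 1: (0)·(1/4) + (-1)·(3/4) = -3/4.
day 2: (1)·(1/4) + (4)·(3/4) = 13/4.
day 3: (0)·(1/4) + (-4)·(3/4) = -3.
The best pure response is day 2 with expected payoff 13/4.

13/4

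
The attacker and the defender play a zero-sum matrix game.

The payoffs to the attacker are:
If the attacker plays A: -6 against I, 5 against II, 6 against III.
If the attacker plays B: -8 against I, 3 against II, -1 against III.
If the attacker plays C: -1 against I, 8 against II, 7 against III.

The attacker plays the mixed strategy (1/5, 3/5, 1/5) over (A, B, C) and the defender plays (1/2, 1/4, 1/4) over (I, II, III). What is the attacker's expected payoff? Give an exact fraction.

-3/2

Against (1/2, 1/4, 1/4), each row's expected payoff is A: -1/4; B: -7/2; C: 13/4.
Taking the (1/5, 3/5, 1/5)-weighted average: (1/5)·(-1/4) + (3/5)·(-7/2) + (1/5)·(13/4) = -3/2.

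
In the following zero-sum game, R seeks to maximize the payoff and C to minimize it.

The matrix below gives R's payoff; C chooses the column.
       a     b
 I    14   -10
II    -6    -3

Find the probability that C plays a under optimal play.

Row minima are -10 and -6, so R's maximin is -6; column maxima are 14 and -3, so C's minimax is -3. These differ, so the equilibrium is in mixed strategies.
Let C play a with probability q. R is indifferent when 14q − 10(1−q) = −6q − 3(1−q), giving q = 7/27.

7/27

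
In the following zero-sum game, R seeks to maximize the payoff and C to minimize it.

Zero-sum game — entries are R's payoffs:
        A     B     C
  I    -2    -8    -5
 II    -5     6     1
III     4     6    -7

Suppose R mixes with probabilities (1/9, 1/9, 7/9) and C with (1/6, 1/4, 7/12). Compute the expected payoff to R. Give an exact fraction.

Against (1/6, 1/4, 7/12), each row's expected payoff is I: -21/4; II: 5/4; III: -23/12.
Taking the (1/9, 1/9, 7/9)-weighted average: (1/9)·(-21/4) + (1/9)·(5/4) + (7/9)·(-23/12) = -209/108.

-209/108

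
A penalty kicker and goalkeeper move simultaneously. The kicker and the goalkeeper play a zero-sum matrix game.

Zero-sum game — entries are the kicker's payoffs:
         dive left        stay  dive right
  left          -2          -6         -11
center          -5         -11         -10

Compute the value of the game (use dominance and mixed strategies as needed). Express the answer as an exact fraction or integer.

Column dive left is strictly dominated by stay for the goalkeeper (it gives the kicker more in every row).
The remaining 2×2 game on (left, center) × (stay, dive right) has no saddle point. Let the kicker play left with probability p; indifference gives −6p − 11(1−p) = −11p − 10(1−p), so p = 1/6.
Similarly the goalkeeper's optimal q on stay is 1/6, and the value is -6·(1/6) + (-11)·(5/6) = -61/6.

-61/6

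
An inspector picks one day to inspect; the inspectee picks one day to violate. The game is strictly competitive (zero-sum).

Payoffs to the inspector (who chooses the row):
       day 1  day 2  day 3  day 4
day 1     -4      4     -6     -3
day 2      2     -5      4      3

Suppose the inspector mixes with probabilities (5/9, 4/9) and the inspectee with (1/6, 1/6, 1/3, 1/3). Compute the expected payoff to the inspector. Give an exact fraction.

Against (1/6, 1/6, 1/3, 1/3), each row's expected payoff is day 1: -3; day 2: 11/6.
Taking the (5/9, 4/9)-weighted average: (5/9)·(-3) + (4/9)·(11/6) = -23/27.

-23/27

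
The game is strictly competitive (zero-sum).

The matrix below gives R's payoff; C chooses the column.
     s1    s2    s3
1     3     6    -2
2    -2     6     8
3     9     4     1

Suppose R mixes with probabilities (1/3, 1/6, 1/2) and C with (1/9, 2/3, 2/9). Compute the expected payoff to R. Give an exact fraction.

25/6

Against (1/9, 2/3, 2/9), each row's expected payoff is 1: 35/9; 2: 50/9; 3: 35/9.
Taking the (1/3, 1/6, 1/2)-weighted average: (1/3)·(35/9) + (1/6)·(50/9) + (1/2)·(35/9) = 25/6.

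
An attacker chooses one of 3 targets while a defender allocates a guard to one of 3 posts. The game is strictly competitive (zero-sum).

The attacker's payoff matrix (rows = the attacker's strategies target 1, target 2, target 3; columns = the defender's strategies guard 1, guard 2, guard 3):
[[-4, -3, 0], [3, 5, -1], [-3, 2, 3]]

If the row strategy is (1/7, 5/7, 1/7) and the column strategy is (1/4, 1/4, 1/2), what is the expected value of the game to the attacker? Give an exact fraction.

1

Against (1/4, 1/4, 1/2), each row's expected payoff is target 1: -7/4; target 2: 3/2; target 3: 5/4.
Taking the (1/7, 5/7, 1/7)-weighted average: (1/7)·(-7/4) + (5/7)·(3/2) + (1/7)·(5/4) = 1.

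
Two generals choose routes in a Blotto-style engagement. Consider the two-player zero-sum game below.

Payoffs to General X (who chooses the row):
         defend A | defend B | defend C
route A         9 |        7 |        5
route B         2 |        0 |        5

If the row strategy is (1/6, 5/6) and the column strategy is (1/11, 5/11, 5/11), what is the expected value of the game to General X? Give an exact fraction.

Against (1/11, 5/11, 5/11), each row's expected payoff is route A: 69/11; route B: 27/11.
Taking the (1/6, 5/6)-weighted average: (1/6)·(69/11) + (5/6)·(27/11) = 34/11.

34/11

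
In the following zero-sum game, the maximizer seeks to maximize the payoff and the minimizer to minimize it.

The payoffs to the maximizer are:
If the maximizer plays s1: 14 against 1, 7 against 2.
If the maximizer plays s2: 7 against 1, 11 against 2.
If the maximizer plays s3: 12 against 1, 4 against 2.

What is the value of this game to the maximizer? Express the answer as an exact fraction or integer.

Row s3 is strictly dominated by row s1, so the maximizer never plays it.
The remaining 2×2 game on (s1, s2) × (1, 2) has no saddle point. Let the maximizer play s1 with probability p; indifference gives 14p + 7(1−p) = 7p + 11(1−p), so p = 4/11.
Similarly the minimizer's optimal q on 1 is 4/11, and the value is 14·(4/11) + (7)·(7/11) = 105/11.

105/11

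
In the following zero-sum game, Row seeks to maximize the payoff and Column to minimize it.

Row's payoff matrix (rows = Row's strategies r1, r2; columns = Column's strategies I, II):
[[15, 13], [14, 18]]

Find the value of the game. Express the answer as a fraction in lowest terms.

Row minima are 13 and 14, so Row's maximin is 14; column maxima are 15 and 18, so Column's minimax is 15. These differ, so the equilibrium is in mixed strategies.
Let Row play r1 with probability p. Column is indifferent when 15p + 14(1−p) = 13p + 18(1−p), giving p = 2/3.
Let Column play I with probability q. Row is indifferent when 15q + 13(1−q) = 14q + 18(1−q), giving q = 5/6.
The value is 15·(5/6) + (13)·(1/6) = 44/3.

44/3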